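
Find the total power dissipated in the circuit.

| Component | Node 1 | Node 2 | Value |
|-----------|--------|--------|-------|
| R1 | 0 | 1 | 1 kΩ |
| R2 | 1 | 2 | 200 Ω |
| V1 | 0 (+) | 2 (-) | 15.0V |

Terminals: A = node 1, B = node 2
Nodal analysis, taking node 2 as the 0 V reference.
Source V1 fixes V_0 = 15 V.
KCL at each unknown node (sum of currents leaving = 0; resistances in Ω):
  Node 1: (V_1 - 15)/1000 + (V_1 - 0)/200 = 0
Collecting terms: 0.006 × V_1 = 0.015  =>  V_1 = 2.5 V
Power in each resistor, P = (ΔV)²/R:
  P_R1 = (15 - 2.5)²/1000 = 0.1562 W
  P_R2 = (2.5 - 0)²/200 = 0.03125 W
P_total = P_R1 + P_R2 = 0.1875 W

Final answer: 0.1875 W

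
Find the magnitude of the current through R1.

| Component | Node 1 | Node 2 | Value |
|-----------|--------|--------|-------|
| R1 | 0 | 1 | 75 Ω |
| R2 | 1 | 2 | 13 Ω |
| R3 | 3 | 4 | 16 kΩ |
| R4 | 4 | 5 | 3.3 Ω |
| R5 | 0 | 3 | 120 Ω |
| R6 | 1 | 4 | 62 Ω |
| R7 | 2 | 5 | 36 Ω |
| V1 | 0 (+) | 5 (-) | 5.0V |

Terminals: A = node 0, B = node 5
Nodal analysis, taking node 5 as the 0 V reference.
Source V1 fixes V_0 = 5 V.
KCL at each unknown node (sum of currents leaving = 0; resistances in Ω):
  Node 1: (V_1 - 5)/75 + (V_1 - V_2)/13 + (V_1 - V_4)/62 = 0
  Node 2: (V_2 - V_1)/13 + (V_2 - 0)/36 = 0
  Node 3: (V_3 - V_4)/16000 + (V_3 - 5)/120 = 0
  Node 4: (V_4 - V_3)/16000 + (V_4 - 0)/3.3 + (V_4 - V_1)/62 = 0
Collecting terms (coefficients in siemens):
  0.1064·V_1 - 0.07692·V_2 - 0.01613·V_4 = 0.06667
  0.1047·V_2 - 0.07692·V_1 = 0
  0.008396·V_3 - 0.0000625·V_4 = 0.04167
  0.3192·V_4 - 0.01613·V_1 - 0.0000625·V_3 = 0
Solving these 4 simultaneous equations (Gaussian elimination) gives:
  V_1 = 1.359 V, V_2 = 0.9987 V, V_3 = 4.963 V, V_4 = 0.06965 V
I_R1 = (V_0 - V_1)/R1 = (5 - 1.359)/75 = 0.04854 A
|I_R1| = 0.04854 A

Final answer: |I_R1| = 0.04854 A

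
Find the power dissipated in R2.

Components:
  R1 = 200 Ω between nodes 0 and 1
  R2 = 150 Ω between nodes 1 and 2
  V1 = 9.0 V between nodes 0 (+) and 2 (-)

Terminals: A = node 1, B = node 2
Nodal analysis, taking node 2 as the 0 V reference.
Source V1 fixes V_0 = 9 V.
KCL at each unknown node (sum of currents leaving = 0; resistances in Ω):
  Node 1: (V_1 - 9)/200 + (V_1 - 0)/150 = 0
Collecting terms: 0.01167 × V_1 = 0.045  =>  V_1 = 3.857 V
I_R2 = (V_1 - V_2)/R2 = (3.857 - 0)/150 = 0.02571 A
P_R2 = I_R2² × R2 = (0.02571)² × 150 = 0.09918 W

Final answer: 0.09918 W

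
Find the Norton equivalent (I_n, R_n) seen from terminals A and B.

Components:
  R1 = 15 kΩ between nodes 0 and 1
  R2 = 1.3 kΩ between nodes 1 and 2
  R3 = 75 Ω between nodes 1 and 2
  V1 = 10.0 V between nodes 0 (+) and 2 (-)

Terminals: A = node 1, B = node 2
Find the Thévenin equivalent first; then I_n = V_th/R_th and R_n = R_th.
Step 1 — V_th is the open-circuit voltage V_A - V_B (nothing connected across the terminals).
Nodal analysis, taking node 2 as the 0 V reference.
Source V1 fixes V_0 = 10 V.
KCL at each unknown node (sum of currents leaving = 0; resistances in Ω):
  Node 1: (V_1 - 10)/15000 + (V_1 - 0)/1300 + (V_1 - 0)/75 = 0
Collecting terms: 0.01417 × V_1 = 0.0006667  =>  V_1 = 0.04705 V
V_th = V_1 - V_2 = 0.04705 - 0 = 0.04705 V
Step 2 — R_th: zero the source — replace V1 by a short circuit (node 2 merges into node 0) — and find the resistance seen between A (node 1) and B (node 0).
Reduce the network between node 1 (A) and node 0 (B) by series/parallel combination:
  Rp1 = R1 ‖ R2 ‖ R3 (parallel, all between nodes 0 and 1) = 1/(1/15000 + 1/1300 + 1/75) = 70.58 Ω
R_th = 70.58 Ω
I_n = V_th/R_th = 0.04705/70.58 = 0.0006667 A, and R_n = R_th = 70.58 Ω

Final answer: I_n = 0.0006667 A, R_n = 70.58 Ω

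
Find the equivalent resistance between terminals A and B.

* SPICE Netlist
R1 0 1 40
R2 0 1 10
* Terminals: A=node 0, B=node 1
Reduce the network between node 0 (A) and node 1 (B) by series/parallel combination:
  Rp1 = R1 ‖ R2 (parallel, both between nodes 0 and 1) = 1/(1/40 + 1/10) = 8 Ω
R_eq = 8 Ω

Final answer: 8 Ω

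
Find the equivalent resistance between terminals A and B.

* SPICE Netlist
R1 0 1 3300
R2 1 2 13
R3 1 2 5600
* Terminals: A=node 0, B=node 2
Reduce the network between node 0 (A) and node 2 (B) by series/parallel combination:
  Rp1 = R2 ‖ R3 (parallel, both between nodes 1 and 2) = 1/(1/13 + 1/5600) = 12.97 Ω
  Rs1 = R1 + Rp1 (series, joined only at node 1) = 3300 + 12.97 = 3313 Ω
R_eq = 3.313 kΩ

Final answer: 3.313 kΩ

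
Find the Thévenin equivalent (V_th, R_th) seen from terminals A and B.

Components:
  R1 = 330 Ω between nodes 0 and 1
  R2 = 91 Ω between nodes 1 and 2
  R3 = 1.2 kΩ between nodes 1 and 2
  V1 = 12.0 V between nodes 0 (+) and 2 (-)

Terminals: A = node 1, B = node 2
Step 1 — V_th is the open-circuit voltage V_A - V_B (nothing connected across the terminals).
Nodal analysis, taking node 2 as the 0 V reference.
Source V1 fixes V_0 = 12 V.
KCL at each unknown node (sum of currents leaving = 0; resistances in Ω):
  Node 1: (V_1 - 12)/330 + (V_1 - 0)/91 + (V_1 - 0)/1200 = 0
Collecting terms: 0.01485 × V_1 = 0.03636  =>  V_1 = 2.448 V
V_th = V_1 - V_2 = 2.448 - 0 = 2.448 V
Step 2 — R_th: zero the source — replace V1 by a short circuit (node 2 merges into node 0) — and find the resistance seen between A (node 1) and B (node 0).
Reduce the network between node 1 (A) and node 0 (B) by series/parallel combination:
  Rp1 = R1 ‖ R2 ‖ R3 (parallel, all between nodes 0 and 1) = 1/(1/330 + 1/91 + 1/1200) = 67.33 Ω
R_th = 67.33 Ω

Final answer: V_th = 2.448 V, R_th = 67.33 Ω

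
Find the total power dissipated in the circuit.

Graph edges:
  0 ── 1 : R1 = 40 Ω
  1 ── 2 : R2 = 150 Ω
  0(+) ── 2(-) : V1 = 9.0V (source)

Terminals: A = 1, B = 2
Nodal analysis, taking node 2 as the 0 V reference.
Source V1 fixes V_0 = 9 V.
KCL at each unknown node (sum of currents leaving = 0; resistances in Ω):
  Node 1: (V_1 - 9)/40 + (V_1 - 0)/150 = 0
Collecting terms: 0.03167 × V_1 = 0.225  =>  V_1 = 7.105 V
Power in each resistor, P = (ΔV)²/R:
  P_R1 = (9 - 7.105)²/40 = 0.08975 W
  P_R2 = (7.105 - 0)²/150 = 0.3366 W
P_total = P_R1 + P_R2 = 0.4263 W

Final answer: 0.4263 W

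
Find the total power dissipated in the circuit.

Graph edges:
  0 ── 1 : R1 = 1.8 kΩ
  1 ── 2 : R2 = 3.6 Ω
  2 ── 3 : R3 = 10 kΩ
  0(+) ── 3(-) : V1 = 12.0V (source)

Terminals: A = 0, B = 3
Nodal analysis, taking node 3 as the 0 V reference.
Source V1 fixes V_0 = 12 V.
KCL at each unknown node (sum of currents leaving = 0; resistances in Ω):
  Node 1: (V_1 - 12)/1800 + (V_1 - V_2)/3.6 = 0
  Node 2: (V_2 - V_1)/3.6 + (V_2 - 0)/10000 = 0
Collecting terms (coefficients in siemens):
  0.2783·V_1 - 0.2778·V_2 = 0.006667
  0.2779·V_2 - 0.2778·V_1 = 0
Determinant D = (0.2783)(0.2779) - (-0.2778)(-0.2778) = 0.0001822
V_1 = [(0.006667)(0.2779) - (-0.2778)(0)]/D = 10.17 V
V_2 = [(0.2783)(0) - (0.006667)(-0.2778)]/D = 10.17 V
Power in each resistor, P = (ΔV)²/R:
  P_R1 = (12 - 10.17)²/1800 = 0.00186 W
  P_R2 = (10.17 - 10.17)²/3.6 = 0.000003721 W
  P_R3 = (10.17 - 0)²/10000 = 0.01034 W
P_total = P_R1 + P_R2 + P_R3 = 0.0122 W

Final answer: 0.0122 W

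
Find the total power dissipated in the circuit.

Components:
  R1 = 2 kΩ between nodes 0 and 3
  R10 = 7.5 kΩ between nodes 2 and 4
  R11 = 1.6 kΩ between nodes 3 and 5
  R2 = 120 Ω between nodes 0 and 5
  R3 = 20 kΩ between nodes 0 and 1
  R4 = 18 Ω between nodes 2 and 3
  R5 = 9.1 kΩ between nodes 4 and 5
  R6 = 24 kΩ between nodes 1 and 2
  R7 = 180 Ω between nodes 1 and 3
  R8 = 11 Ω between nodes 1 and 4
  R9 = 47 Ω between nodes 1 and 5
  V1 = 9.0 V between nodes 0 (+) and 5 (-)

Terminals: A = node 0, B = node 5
Nodal analysis, taking node 5 as the 0 V reference.
Source V1 fixes V_0 = 9 V.
KCL at each unknown node (sum of currents leaving = 0; resistances in Ω):
  Node 1: (V_1 - 9)/20000 + (V_1 - V_2)/24000 + (V_1 - V_3)/180 + (V_1 - V_4)/11 + (V_1 - 0)/47 = 0
  Node 2: (V_2 - V_3)/18 + (V_2 - V_1)/24000 + (V_2 - V_4)/7500 = 0
  Node 3: (V_3 - 9)/2000 + (V_3 - V_2)/18 + (V_3 - V_1)/180 + (V_3 - 0)/1600 = 0
  Node 4: (V_4 - 0)/9100 + (V_4 - V_1)/11 + (V_4 - V_2)/7500 = 0
Collecting terms (coefficients in siemens):
  0.1178·V_1 - 0.00004167·V_2 - 0.005556·V_3 - 0.09091·V_4 = 0.00045
  0.05573·V_2 - 0.00004167·V_1 - 0.05556·V_3 - 0.0001333·V_4 = 0
  0.06224·V_3 - 0.005556·V_1 - 0.05556·V_2 = 0.0045
  0.09115·V_4 - 0.09091·V_1 - 0.0001333·V_2 = 0
Solving these 4 simultaneous equations (Gaussian elimination) gives:
  V_1 = 0.1882 V, V_2 = 0.8118 V, V_3 = 0.8138 V, V_4 = 0.1889 V
Power in each resistor, P = (ΔV)²/R:
  P_R1 = (9 - 0.8138)²/2000 = 0.03351 W
  P_R2 = (9 - 0)²/120 = 0.675 W
  P_R3 = (9 - 0.1882)²/20000 = 0.003882 W
  P_R4 = (0.8118 - 0.8138)²/18 = 0.000000214 W
  P_R5 = (0.1889 - 0)²/9100 = 0.000003921 W
  P_R6 = (0.1882 - 0.8118)²/24000 = 0.0000162 W
  P_R7 = (0.1882 - 0.8138)²/180 = 0.002174 W
  P_R8 = (0.1882 - 0.1889)²/11 = 0.0000000427 W
  P_R9 = (0.1882 - 0)²/47 = 0.0007536 W
  P_R10 = (0.8118 - 0.1889)²/7500 = 0.00005174 W
  P_R11 = (0.8138 - 0)²/1600 = 0.0004139 W
P_total = P_R1 + P_R2 + P_R3 + P_R4 + P_R5 + P_R6 + P_R7 + P_R8 + P_R9 + P_R10 + P_R11 = 0.7158 W

Final answer: 0.7158 W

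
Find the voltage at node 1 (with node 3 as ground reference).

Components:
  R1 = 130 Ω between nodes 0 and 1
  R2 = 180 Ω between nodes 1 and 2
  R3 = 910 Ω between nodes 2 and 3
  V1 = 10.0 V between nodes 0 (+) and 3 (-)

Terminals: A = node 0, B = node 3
Nodal analysis, taking node 3 as the 0 V reference.
Source V1 fixes V_0 = 10 V.
KCL at each unknown node (sum of currents leaving = 0; resistances in Ω):
  Node 1: (V_1 - 10)/130 + (V_1 - V_2)/180 = 0
  Node 2: (V_2 - V_1)/180 + (V_2 - 0)/910 = 0
Collecting terms (coefficients in siemens):
  0.01325·V_1 - 0.005556·V_2 = 0.07692
  0.006654·V_2 - 0.005556·V_1 = 0
Determinant D = (0.01325)(0.006654) - (-0.005556)(-0.005556) = 0.00005729
V_1 = [(0.07692)(0.006654) - (-0.005556)(0)]/D = 8.934 V
V_2 = [(0.01325)(0) - (0.07692)(-0.005556)]/D = 7.459 V
The requested potential is V_1 = 8.934 V.

Final answer: V_1 = 8.934 V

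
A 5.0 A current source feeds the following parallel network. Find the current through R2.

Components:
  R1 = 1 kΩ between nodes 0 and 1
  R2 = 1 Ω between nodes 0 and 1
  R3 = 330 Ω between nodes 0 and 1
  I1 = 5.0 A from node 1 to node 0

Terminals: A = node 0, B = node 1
All resistors sit directly between nodes 0 and 1, so they are in parallel and share one voltage V; the full source current 5 A splits among them.
1/R_par = 1/1000 + 1/1 + 1/330 = 1.004 S  =>  R_par = 0.996 Ω
V = I × R_par = 5 × 0.996 = 4.98 V
I_R2 = V/R2 = 4.98/1 = 4.98 A

Final answer: 4.98 A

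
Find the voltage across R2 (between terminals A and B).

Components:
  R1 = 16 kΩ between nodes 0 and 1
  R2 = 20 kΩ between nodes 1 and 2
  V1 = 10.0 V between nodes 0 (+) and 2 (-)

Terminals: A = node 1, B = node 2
R1 and R2 are in series across V1 (node 0 → node 1 → node 2), and the output A–B is taken across R2, so this is a voltage divider.
Series current: I = V1/(R1 + R2) = 10/(16000 + 20000) = 10/36000 = 0.0002778 A
V_R2 = I × R2 = V1 × R2/(R1 + R2) = 10 × 20000/36000 = 5.556 V

Final answer: 5.556 V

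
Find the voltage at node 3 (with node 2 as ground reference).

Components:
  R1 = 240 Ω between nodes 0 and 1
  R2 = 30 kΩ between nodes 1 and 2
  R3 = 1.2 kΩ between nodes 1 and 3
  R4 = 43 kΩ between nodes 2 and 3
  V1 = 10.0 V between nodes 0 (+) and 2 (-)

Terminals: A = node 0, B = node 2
Nodal analysis, taking node 2 as the 0 V reference.
Source V1 fixes V_0 = 10 V.
KCL at each unknown node (sum of currents leaving = 0; resistances in Ω):
  Node 1: (V_1 - 10)/240 + (V_1 - 0)/30000 + (V_1 - V_3)/1200 = 0
  Node 3: (V_3 - V_1)/1200 + (V_3 - 0)/43000 = 0
Collecting terms (coefficients in siemens):
  0.005033·V_1 - 0.0008333·V_3 = 0.04167
  0.0008566·V_3 - 0.0008333·V_1 = 0
Determinant D = (0.005033)(0.0008566) - (-0.0008333)(-0.0008333) = 0.000003617
V_1 = [(0.04167)(0.0008566) - (-0.0008333)(0)]/D = 9.867 V
V_3 = [(0.005033)(0) - (0.04167)(-0.0008333)]/D = 9.6 V
The requested potential is V_3 = 9.6 V.

Final answer: V_3 = 9.6 V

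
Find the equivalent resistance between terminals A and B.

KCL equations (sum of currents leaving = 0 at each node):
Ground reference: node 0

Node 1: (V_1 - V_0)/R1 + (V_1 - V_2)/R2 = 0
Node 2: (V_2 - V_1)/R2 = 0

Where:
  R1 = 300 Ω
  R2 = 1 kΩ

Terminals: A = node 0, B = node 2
Reduce the network between node 0 (A) and node 2 (B) by series/parallel combination:
  Rs1 = R1 + R2 (series, joined only at node 1) = 300 + 1000 = 1300 Ω
R_eq = 1.3 kΩ

Final answer: 1.3 kΩ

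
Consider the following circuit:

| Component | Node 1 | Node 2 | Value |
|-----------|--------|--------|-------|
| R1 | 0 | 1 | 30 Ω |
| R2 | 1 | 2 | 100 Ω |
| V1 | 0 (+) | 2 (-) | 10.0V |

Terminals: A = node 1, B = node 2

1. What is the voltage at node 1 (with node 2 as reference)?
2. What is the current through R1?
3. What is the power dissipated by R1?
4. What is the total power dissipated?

Nodal analysis, taking node 2 as the 0 V reference.
Source V1 fixes V_0 = 10 V.
KCL at each unknown node (sum of currents leaving = 0; resistances in Ω):
  Node 1: (V_1 - 10)/30 + (V_1 - 0)/100 = 0
Collecting terms: 0.04333 × V_1 = 0.3333  =>  V_1 = 7.692 V
Part 1:
  Read off the nodal solution: V_1 = 7.692 V
Part 2:
  I_R1 = (V_0 - V_1)/R1 = (10 - 7.692)/30 = 0.07692 A
  Magnitude: I_R1 = 0.07692 A
Part 3:
  I_R1 = (V_0 - V_1)/R1 = (10 - 7.692)/30 = 0.07692 A
  P_R1 = I_R1² × R1 = (0.07692)² × 30 = 0.1775 W
Part 4:
  Power in each resistor, P = (ΔV)²/R:
    P_R1 = (10 - 7.692)²/30 = 0.1775 W
    P_R2 = (7.692 - 0)²/100 = 0.5917 W
  P_total = P_R1 + P_R2 = 0.7692 W

Final answers:
1. V_1 = 7.692 V
2. I_R1 = 0.07692 A
3. P_R1 = 0.1775 W
4. P_total = 0.7692 W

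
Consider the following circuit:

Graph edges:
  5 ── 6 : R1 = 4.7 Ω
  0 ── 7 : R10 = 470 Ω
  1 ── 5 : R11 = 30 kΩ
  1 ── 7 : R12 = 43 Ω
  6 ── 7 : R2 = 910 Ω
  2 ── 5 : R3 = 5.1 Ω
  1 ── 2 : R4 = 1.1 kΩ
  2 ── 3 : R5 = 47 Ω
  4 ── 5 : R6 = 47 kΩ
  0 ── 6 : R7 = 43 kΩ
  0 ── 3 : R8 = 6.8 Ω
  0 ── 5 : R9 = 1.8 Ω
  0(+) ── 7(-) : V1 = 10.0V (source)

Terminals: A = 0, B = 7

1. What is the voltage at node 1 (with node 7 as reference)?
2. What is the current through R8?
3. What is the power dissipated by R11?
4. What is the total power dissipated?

Nodal analysis, taking node 7 as the 0 V reference.
Source V1 fixes V_0 = 10 V.
KCL at each unknown node (sum of currents leaving = 0; resistances in Ω):
  Node 1: (V_1 - V_2)/1100 + (V_1 - V_5)/30000 + (V_1 - 0)/43 = 0
  Node 2: (V_2 - V_5)/5.1 + (V_2 - V_1)/1100 + (V_2 - V_3)/47 = 0
  Node 3: (V_3 - V_2)/47 + (V_3 - 10)/6.8 = 0
  Node 4: (V_4 - V_5)/47000 = 0
  Node 5: (V_5 - V_6)/4.7 + (V_5 - V_2)/5.1 + (V_5 - V_4)/47000 + (V_5 - 10)/1.8 + (V_5 - V_1)/30000 = 0
  Node 6: (V_6 - V_5)/4.7 + (V_6 - 0)/910 + (V_6 - 10)/43000 = 0
Collecting terms (coefficients in siemens):
  0.0242·V_1 - 0.0009091·V_2 - 0.00003333·V_5 = 0
  0.2183·V_2 - 0.0009091·V_1 - 0.02128·V_3 - 0.1961·V_5 = 0
  0.1683·V_3 - 0.02128·V_2 = 1.471
  0.00002128·V_4 - 0.00002128·V_5 = 0
  0.9645·V_5 - 0.00003333·V_1 - 0.1961·V_2 - 0.00002128·V_4 - 0.2128·V_6 = 5.556
  0.2139·V_6 - 0.2128·V_5 = 0.0002326
Solving these 6 simultaneous equations (Gaussian elimination) gives:
  V_1 = 0.3867 V, V_2 = 9.929 V, V_3 = 9.991 V, V_4 = 9.967 V
  V_5 = 9.967 V, V_6 = 9.915 V
Part 1:
  Read off the nodal solution: V_1 = 0.3867 V
Part 2:
  I_R8 = (V_0 - V_3)/R8 = (10 - 9.991)/6.8 = 0.001319 A
  Magnitude: I_R8 = 0.001319 A
Part 3:
  I_R11 = (V_1 - V_5)/R11 = (0.3867 - 9.967)/30000 = -0.0003193 A
  P_R11 = I_R11² × R11 = (-0.0003193)² × 30000 = 0.003059 W
Part 4:
  Power in each resistor, P = (ΔV)²/R:
    P_R1 = (9.967 - 9.915)²/4.7 = 0.0005578 W
    P_R2 = (9.915 - 0)²/910 = 0.108 W
    P_R3 = (9.929 - 9.967)²/5.1 = 0.000276 W
    P_R4 = (0.3867 - 9.929)²/1100 = 0.08278 W
    P_R5 = (9.929 - 9.991)²/47 = 0.00008172 W
    P_R6 = (9.967 - 9.967)²/47000 = 0 W
    P_R7 = (10 - 9.915)²/43000 = 0.0000001666 W
    P_R8 = (10 - 9.991)²/6.8 = 0.00001182 W
    P_R9 = (10 - 9.967)²/1.8 = 0.0006207 W
    P_R10 = (10 - 0)²/470 = 0.2128 W
    P_R11 = (0.3867 - 9.967)²/30000 = 0.003059 W
    P_R12 = (0.3867 - 0)²/43 = 0.003478 W
  P_total = P_R1 + P_R2 + P_R3 + P_R4 + P_R5 + P_R6 + P_R7 + P_R8 + P_R9 + P_R10 + P_R11 + P_R12 = 0.4117 W

Final answers:
1. V_1 = 0.3867 V
2. I_R8 = 0.001319 A
3. P_R11 = 0.003059 W
4. P_total = 0.4117 W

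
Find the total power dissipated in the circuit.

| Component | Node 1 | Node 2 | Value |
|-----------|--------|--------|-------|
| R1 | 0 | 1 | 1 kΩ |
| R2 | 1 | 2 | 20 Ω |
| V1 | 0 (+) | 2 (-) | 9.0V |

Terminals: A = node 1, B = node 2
Nodal analysis, taking node 2 as the 0 V reference.
Source V1 fixes V_0 = 9 V.
KCL at each unknown node (sum of currents leaving = 0; resistances in Ω):
  Node 1: (V_1 - 9)/1000 + (V_1 - 0)/20 = 0
Collecting terms: 0.051 × V_1 = 0.009  =>  V_1 = 0.1765 V
Power in each resistor, P = (ΔV)²/R:
  P_R1 = (9 - 0.1765)²/1000 = 0.07785 W
  P_R2 = (0.1765 - 0)²/20 = 0.001557 W
P_total = P_R1 + P_R2 = 0.07941 W

Final answer: 0.07941 W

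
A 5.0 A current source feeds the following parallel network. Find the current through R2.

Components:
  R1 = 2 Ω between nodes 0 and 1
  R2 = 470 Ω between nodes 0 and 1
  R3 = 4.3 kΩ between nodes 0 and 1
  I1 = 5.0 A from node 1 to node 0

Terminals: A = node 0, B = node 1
All resistors sit directly between nodes 0 and 1, so they are in parallel and share one voltage V; the full source current 5 A splits among them.
1/R_par = 1/2 + 1/470 + 1/4300 = 0.5024 S  =>  R_par = 1.991 Ω
V = I × R_par = 5 × 1.991 = 9.953 V
I_R2 = V/R2 = 9.953/470 = 0.02118 A

Final answer: 0.02118 A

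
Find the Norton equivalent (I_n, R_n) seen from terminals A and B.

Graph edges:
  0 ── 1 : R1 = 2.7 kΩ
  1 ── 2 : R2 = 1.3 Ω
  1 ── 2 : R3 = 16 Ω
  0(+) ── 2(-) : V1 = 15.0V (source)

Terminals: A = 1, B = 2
Find the Thévenin equivalent first; then I_n = V_th/R_th and R_n = R_th.
Step 1 — V_th is the open-circuit voltage V_A - V_B (nothing connected across the terminals).
Nodal analysis, taking node 2 as the 0 V reference.
Source V1 fixes V_0 = 15 V.
KCL at each unknown node (sum of currents leaving = 0; resistances in Ω):
  Node 1: (V_1 - 15)/2700 + (V_1 - 0)/1.3 + (V_1 - 0)/16 = 0
Collecting terms: 0.8321 × V_1 = 0.005556  =>  V_1 = 0.006677 V
V_th = V_1 - V_2 = 0.006677 - 0 = 0.006677 V
Step 2 — R_th: zero the source — replace V1 by a short circuit (node 2 merges into node 0) — and find the resistance seen between A (node 1) and B (node 0).
Reduce the network between node 1 (A) and node 0 (B) by series/parallel combination:
  Rp1 = R1 ‖ R2 ‖ R3 (parallel, all between nodes 0 and 1) = 1/(1/2700 + 1/1.3 + 1/16) = 1.202 Ω
R_th = 1.202 Ω
I_n = V_th/R_th = 0.006677/1.202 = 0.005556 A, and R_n = R_th = 1.202 Ω

Final answer: I_n = 0.005556 A, R_n = 1.202 Ω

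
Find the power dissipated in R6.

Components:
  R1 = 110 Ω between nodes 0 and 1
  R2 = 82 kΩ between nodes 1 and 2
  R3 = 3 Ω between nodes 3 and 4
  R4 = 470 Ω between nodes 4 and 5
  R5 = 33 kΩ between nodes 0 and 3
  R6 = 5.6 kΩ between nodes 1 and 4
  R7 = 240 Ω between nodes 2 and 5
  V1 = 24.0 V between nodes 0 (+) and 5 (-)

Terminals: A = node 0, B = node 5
Nodal analysis, taking node 5 as the 0 V reference.
Source V1 fixes V_0 = 24 V.
KCL at each unknown node (sum of currents leaving = 0; resistances in Ω):
  Node 1: (V_1 - 24)/110 + (V_1 - V_2)/82000 + (V_1 - V_4)/5600 = 0
  Node 2: (V_2 - V_1)/82000 + (V_2 - 0)/240 = 0
  Node 3: (V_3 - V_4)/3 + (V_3 - 24)/33000 = 0
  Node 4: (V_4 - V_3)/3 + (V_4 - 0)/470 + (V_4 - V_1)/5600 = 0
Collecting terms (coefficients in siemens):
  0.009282·V_1 - 0.0000122·V_2 - 0.0001786·V_4 = 0.2182
  0.004179·V_2 - 0.0000122·V_1 = 0
  0.3334·V_3 - 0.3333·V_4 = 0.0007273
  0.3356·V_4 - 0.0001786·V_1 - 0.3333·V_3 = 0
Solving these 4 simultaneous equations (Gaussian elimination) gives:
  V_1 = 23.55 V, V_2 = 0.06872 V, V_3 = 2.113 V, V_4 = 2.111 V
I_R6 = (V_1 - V_4)/R6 = (23.55 - 2.111)/5600 = 0.003828 A
P_R6 = I_R6² × R6 = (0.003828)² × 5600 = 0.08206 W

Final answer: 0.08206 W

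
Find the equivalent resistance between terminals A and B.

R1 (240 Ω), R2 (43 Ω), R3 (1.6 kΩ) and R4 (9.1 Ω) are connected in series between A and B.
Reduce the network between node 0 (A) and node 4 (B) by series/parallel combination:
  Rs1 = R1 + R2 (series, joined only at node 1) = 240 + 43 = 283 Ω
  Rs2 = R3 + Rs1 (series, joined only at node 2) = 1600 + 283 = 1883 Ω
  Rs3 = R4 + Rs2 (series, joined only at node 3) = 9.1 + 1883 = 1892 Ω
R_eq = 1.892 kΩ

Final answer: 1.892 kΩ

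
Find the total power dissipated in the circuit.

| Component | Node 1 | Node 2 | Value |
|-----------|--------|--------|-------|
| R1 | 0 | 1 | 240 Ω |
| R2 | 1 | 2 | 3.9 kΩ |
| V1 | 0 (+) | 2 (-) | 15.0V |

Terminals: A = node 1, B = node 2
Nodal analysis, taking node 2 as the 0 V reference.
Source V1 fixes V_0 = 15 V.
KCL at each unknown node (sum of currents leaving = 0; resistances in Ω):
  Node 1: (V_1 - 15)/240 + (V_1 - 0)/3900 = 0
Collecting terms: 0.004423 × V_1 = 0.0625  =>  V_1 = 14.13 V
Power in each resistor, P = (ΔV)²/R:
  P_R1 = (15 - 14.13)²/240 = 0.003151 W
  P_R2 = (14.13 - 0)²/3900 = 0.0512 W
P_total = P_R1 + P_R2 = 0.05435 W

Final answer: 0.05435 W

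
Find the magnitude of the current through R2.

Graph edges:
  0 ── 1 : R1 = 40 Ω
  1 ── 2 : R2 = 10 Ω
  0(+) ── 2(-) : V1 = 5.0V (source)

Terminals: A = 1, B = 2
Nodal analysis, taking node 2 as the 0 V reference.
Source V1 fixes V_0 = 5 V.
KCL at each unknown node (sum of currents leaving = 0; resistances in Ω):
  Node 1: (V_1 - 5)/40 + (V_1 - 0)/10 = 0
Collecting terms: 0.125 × V_1 = 0.125  =>  V_1 = 1 V
I_R2 = (V_1 - V_2)/R2 = (1 - 0)/10 = 0.1 A
|I_R2| = 0.1 A

Final answer: |I_R2| = 0.1 A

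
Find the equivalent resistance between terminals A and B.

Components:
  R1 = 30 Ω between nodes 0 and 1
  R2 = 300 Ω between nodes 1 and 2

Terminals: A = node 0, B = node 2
Reduce the network between node 0 (A) and node 2 (B) by series/parallel combination:
  Rs1 = R1 + R2 (series, joined only at node 1) = 30 + 300 = 330 Ω
R_eq = 330 Ω

Final answer: 330 Ω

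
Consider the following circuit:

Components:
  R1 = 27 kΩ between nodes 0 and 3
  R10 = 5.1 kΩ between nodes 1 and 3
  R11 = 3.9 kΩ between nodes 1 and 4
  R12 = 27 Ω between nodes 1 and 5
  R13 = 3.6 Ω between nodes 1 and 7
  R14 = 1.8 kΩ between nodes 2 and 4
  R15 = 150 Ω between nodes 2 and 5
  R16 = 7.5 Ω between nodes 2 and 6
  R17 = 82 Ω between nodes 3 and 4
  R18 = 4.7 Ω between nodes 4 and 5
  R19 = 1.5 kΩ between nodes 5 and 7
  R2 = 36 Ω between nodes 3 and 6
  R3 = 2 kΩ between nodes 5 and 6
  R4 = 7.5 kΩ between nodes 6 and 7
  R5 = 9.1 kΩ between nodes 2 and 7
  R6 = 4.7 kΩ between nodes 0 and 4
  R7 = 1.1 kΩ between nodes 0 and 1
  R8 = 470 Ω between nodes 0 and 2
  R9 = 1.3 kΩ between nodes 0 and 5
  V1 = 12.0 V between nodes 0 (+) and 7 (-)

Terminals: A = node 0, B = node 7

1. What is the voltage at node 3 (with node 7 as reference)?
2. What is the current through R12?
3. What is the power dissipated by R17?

Nodal analysis, taking node 7 as the 0 V reference.
Source V1 fixes V_0 = 12 V.
KCL at each unknown node (sum of currents leaving = 0; resistances in Ω):
  Node 1: (V_1 - 12)/1100 + (V_1 - V_3)/5100 + (V_1 - V_4)/3900 + (V_1 - V_5)/27 + (V_1 - 0)/3.6 = 0
  Node 2: (V_2 - 0)/9100 + (V_2 - 12)/470 + (V_2 - V_4)/1800 + (V_2 - V_5)/150 + (V_2 - V_6)/7.5 = 0
  Node 3: (V_3 - 12)/27000 + (V_3 - V_6)/36 + (V_3 - V_1)/5100 + (V_3 - V_4)/82 = 0
  Node 4: (V_4 - 12)/4700 + (V_4 - V_1)/3900 + (V_4 - V_2)/1800 + (V_4 - V_3)/82 + (V_4 - V_5)/4.7 = 0
  Node 5: (V_5 - V_6)/2000 + (V_5 - 12)/1300 + (V_5 - V_1)/27 + (V_5 - V_2)/150 + (V_5 - V_4)/4.7 + (V_5 - 0)/1500 = 0
  Node 6: (V_6 - V_3)/36 + (V_6 - V_5)/2000 + (V_6 - 0)/7500 + (V_6 - V_2)/7.5 = 0
Collecting terms (coefficients in siemens):
  0.3162·V_1 - 0.0001961·V_3 - 0.0002564·V_4 - 0.03704·V_5 = 0.01091
  0.1428·V_2 - 0.0005556·V_4 - 0.006667·V_5 - 0.1333·V_6 = 0.02553
  0.04021·V_3 - 0.0001961·V_1 - 0.0122·V_4 - 0.02778·V_6 = 0.0004444
  0.226·V_4 - 0.0002564·V_1 - 0.0005556·V_2 - 0.0122·V_3 - 0.2128·V_5 = 0.002553
  0.2584·V_5 - 0.03704·V_1 - 0.006667·V_2 - 0.2128·V_4 - 0.0005·V_6 = 0.009231
  0.1617·V_6 - 0.1333·V_2 - 0.02778·V_3 - 0.0005·V_5 = 0
Solving these 6 simultaneous equations (Gaussian elimination) gives:
  V_1 = 0.1492 V, V_2 = 2.286 V, V_3 = 1.845 V, V_4 = 1.023 V
  V_5 = 0.9627 V, V_6 = 2.204 V
Part 1:
  Read off the nodal solution: V_3 = 1.845 V
Part 2:
  I_R12 = (V_1 - V_5)/R12 = (0.1492 - 0.9627)/27 = -0.03013 A
  Magnitude: I_R12 = 0.03013 A
Part 3:
  I_R17 = (V_3 - V_4)/R17 = (1.845 - 1.023)/82 = 0.01002 A
  P_R17 = I_R17² × R17 = (0.01002)² × 82 = 0.008238 W

Final answers:
1. V_3 = 1.845 V
2. I_R12 = 0.03013 A
3. P_R17 = 0.008238 W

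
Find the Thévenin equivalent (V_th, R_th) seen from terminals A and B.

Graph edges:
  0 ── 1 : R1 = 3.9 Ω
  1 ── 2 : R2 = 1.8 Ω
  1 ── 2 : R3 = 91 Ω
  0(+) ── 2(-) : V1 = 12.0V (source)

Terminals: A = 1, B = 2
Step 1 — V_th is the open-circuit voltage V_A - V_B (nothing connected across the terminals).
Nodal analysis, taking node 2 as the 0 V reference.
Source V1 fixes V_0 = 12 V.
KCL at each unknown node (sum of currents leaving = 0; resistances in Ω):
  Node 1: (V_1 - 12)/3.9 + (V_1 - 0)/1.8 + (V_1 - 0)/91 = 0
Collecting terms: 0.823 × V_1 = 3.077  =>  V_1 = 3.739 V
V_th = V_1 - V_2 = 3.739 - 0 = 3.739 V
Step 2 — R_th: zero the source — replace V1 by a short circuit (node 2 merges into node 0) — and find the resistance seen between A (node 1) and B (node 0).
Reduce the network between node 1 (A) and node 0 (B) by series/parallel combination:
  Rp1 = R1 ‖ R2 ‖ R3 (parallel, all between nodes 0 and 1) = 1/(1/3.9 + 1/1.8 + 1/91) = 1.215 Ω
R_th = 1.215 Ω

Final answer: V_th = 3.739 V, R_th = 1.215 Ω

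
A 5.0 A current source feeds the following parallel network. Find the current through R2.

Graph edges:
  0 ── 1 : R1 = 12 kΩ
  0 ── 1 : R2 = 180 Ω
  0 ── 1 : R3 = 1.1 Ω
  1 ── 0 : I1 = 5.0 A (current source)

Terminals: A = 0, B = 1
All resistors sit directly between nodes 0 and 1, so they are in parallel and share one voltage V; the full source current 5 A splits among them.
1/R_par = 1/12000 + 1/180 + 1/1.1 = 0.9147 S  =>  R_par = 1.093 Ω
V = I × R_par = 5 × 1.093 = 5.466 V
I_R2 = V/R2 = 5.466/180 = 0.03037 A

Final answer: 0.03037 A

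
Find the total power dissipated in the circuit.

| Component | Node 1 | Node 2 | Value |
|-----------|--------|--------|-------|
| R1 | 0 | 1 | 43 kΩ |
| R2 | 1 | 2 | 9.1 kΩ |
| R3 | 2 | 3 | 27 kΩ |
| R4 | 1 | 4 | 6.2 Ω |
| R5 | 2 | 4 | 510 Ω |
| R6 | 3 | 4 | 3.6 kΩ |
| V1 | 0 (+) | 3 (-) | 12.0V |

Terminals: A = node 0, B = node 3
Nodal analysis, taking node 3 as the 0 V reference.
Source V1 fixes V_0 = 12 V.
KCL at each unknown node (sum of currents leaving = 0; resistances in Ω):
  Node 1: (V_1 - 12)/43000 + (V_1 - V_2)/9100 + (V_1 - V_4)/6.2 = 0
  Node 2: (V_2 - V_1)/9100 + (V_2 - 0)/27000 + (V_2 - V_4)/510 = 0
  Node 4: (V_4 - V_1)/6.2 + (V_4 - V_2)/510 + (V_4 - 0)/3600 = 0
Collecting terms (coefficients in siemens):
  0.1614·V_1 - 0.0001099·V_2 - 0.1613·V_4 = 0.0002791
  0.002108·V_2 - 0.0001099·V_1 - 0.001961·V_4 = 0
  0.1635·V_4 - 0.1613·V_1 - 0.001961·V_2 = 0
Solving these 3 simultaneous equations (Gaussian elimination) gives:
  V_1 = 0.8286 V, V_2 = 0.8125 V, V_4 = 0.827 V
Power in each resistor, P = (ΔV)²/R:
  P_R1 = (12 - 0.8286)²/43000 = 0.002902 W
  P_R2 = (0.8286 - 0.8125)²/9100 = 0.0000000283 W
  P_R3 = (0.8125 - 0)²/27000 = 0.00002445 W
  P_R4 = (0.8286 - 0.827)²/6.2 = 0.0000004128 W
  P_R5 = (0.8125 - 0.827)²/510 = 0.0000004093 W
  P_R6 = (0 - 0.827)²/3600 = 0.00019 W
P_total = P_R1 + P_R2 + P_R3 + P_R4 + P_R5 + P_R6 = 0.003118 W

Final answer: 0.003118 W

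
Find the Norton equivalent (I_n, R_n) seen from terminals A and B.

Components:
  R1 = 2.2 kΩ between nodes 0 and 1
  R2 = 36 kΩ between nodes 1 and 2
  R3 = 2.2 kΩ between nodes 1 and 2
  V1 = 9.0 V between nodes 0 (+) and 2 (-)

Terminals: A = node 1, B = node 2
Find the Thévenin equivalent first; then I_n = V_th/R_th and R_n = R_th.
Step 1 — V_th is the open-circuit voltage V_A - V_B (nothing connected across the terminals).
Nodal analysis, taking node 2 as the 0 V reference.
Source V1 fixes V_0 = 9 V.
KCL at each unknown node (sum of currents leaving = 0; resistances in Ω):
  Node 1: (V_1 - 9)/2200 + (V_1 - 0)/36000 + (V_1 - 0)/2200 = 0
Collecting terms: 0.0009369 × V_1 = 0.004091  =>  V_1 = 4.367 V
V_th = V_1 - V_2 = 4.367 - 0 = 4.367 V
Step 2 — R_th: zero the source — replace V1 by a short circuit (node 2 merges into node 0) — and find the resistance seen between A (node 1) and B (node 0).
Reduce the network between node 1 (A) and node 0 (B) by series/parallel combination:
  Rp1 = R1 ‖ R2 ‖ R3 (parallel, all between nodes 0 and 1) = 1/(1/2200 + 1/36000 + 1/2200) = 1067 Ω
R_th = 1.067 kΩ
I_n = V_th/R_th = 4.367/1067 = 0.004091 A, and R_n = R_th = 1.067 kΩ

Final answer: I_n = 0.004091 A, R_n = 1.067 kΩ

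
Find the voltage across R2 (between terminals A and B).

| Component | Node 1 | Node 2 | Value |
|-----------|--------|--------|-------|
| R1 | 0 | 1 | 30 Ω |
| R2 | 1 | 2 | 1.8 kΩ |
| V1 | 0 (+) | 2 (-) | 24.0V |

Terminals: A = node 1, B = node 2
R1 and R2 are in series across V1 (node 0 → node 1 → node 2), and the output A–B is taken across R2, so this is a voltage divider.
Series current: I = V1/(R1 + R2) = 24/(30 + 1800) = 24/1830 = 0.01311 A
V_R2 = I × R2 = V1 × R2/(R1 + R2) = 24 × 1800/1830 = 23.61 V

Final answer: 23.61 V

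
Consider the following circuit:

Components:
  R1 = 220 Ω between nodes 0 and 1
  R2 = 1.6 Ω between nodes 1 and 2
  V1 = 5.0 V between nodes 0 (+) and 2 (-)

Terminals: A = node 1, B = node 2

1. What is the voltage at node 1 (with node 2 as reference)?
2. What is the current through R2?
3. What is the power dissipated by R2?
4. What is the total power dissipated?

Nodal analysis, taking node 2 as the 0 V reference.
Source V1 fixes V_0 = 5 V.
KCL at each unknown node (sum of currents leaving = 0; resistances in Ω):
  Node 1: (V_1 - 5)/220 + (V_1 - 0)/1.6 = 0
Collecting terms: 0.6295 × V_1 = 0.02273  =>  V_1 = 0.0361 V
Part 1:
  Read off the nodal solution: V_1 = 0.0361 V
Part 2:
  I_R2 = (V_1 - V_2)/R2 = (0.0361 - 0)/1.6 = 0.02256 A
  Magnitude: I_R2 = 0.02256 A
Part 3:
  I_R2 = (V_1 - V_2)/R2 = (0.0361 - 0)/1.6 = 0.02256 A
  P_R2 = I_R2² × R2 = (0.02256)² × 1.6 = 0.0008146 W
Part 4:
  Power in each resistor, P = (ΔV)²/R:
    P_R1 = (5 - 0.0361)²/220 = 0.112 W
    P_R2 = (0.0361 - 0)²/1.6 = 0.0008146 W
  P_total = P_R1 + P_R2 = 0.1128 W

Final answers:
1. V_1 = 0.0361 V
2. I_R2 = 0.02256 A
3. P_R2 = 0.0008146 W
4. P_total = 0.1128 W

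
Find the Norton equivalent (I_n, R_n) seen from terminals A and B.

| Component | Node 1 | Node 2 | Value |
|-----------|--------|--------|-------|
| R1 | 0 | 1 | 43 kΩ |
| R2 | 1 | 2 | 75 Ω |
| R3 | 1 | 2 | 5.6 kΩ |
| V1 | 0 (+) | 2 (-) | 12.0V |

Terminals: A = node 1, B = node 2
Find the Thévenin equivalent first; then I_n = V_th/R_th and R_n = R_th.
Step 1 — V_th is the open-circuit voltage V_A - V_B (nothing connected across the terminals).
Nodal analysis, taking node 2 as the 0 V reference.
Source V1 fixes V_0 = 12 V.
KCL at each unknown node (sum of currents leaving = 0; resistances in Ω):
  Node 1: (V_1 - 12)/43000 + (V_1 - 0)/75 + (V_1 - 0)/5600 = 0
Collecting terms: 0.01354 × V_1 = 0.0002791  =>  V_1 = 0.02062 V
V_th = V_1 - V_2 = 0.02062 - 0 = 0.02062 V
Step 2 — R_th: zero the source — replace V1 by a short circuit (node 2 merges into node 0) — and find the resistance seen between A (node 1) and B (node 0).
Reduce the network between node 1 (A) and node 0 (B) by series/parallel combination:
  Rp1 = R1 ‖ R2 ‖ R3 (parallel, all between nodes 0 and 1) = 1/(1/43000 + 1/75 + 1/5600) = 73.88 Ω
R_th = 73.88 Ω
I_n = V_th/R_th = 0.02062/73.88 = 0.0002791 A, and R_n = R_th = 73.88 Ω

Final answer: I_n = 0.0002791 A, R_n = 73.88 Ω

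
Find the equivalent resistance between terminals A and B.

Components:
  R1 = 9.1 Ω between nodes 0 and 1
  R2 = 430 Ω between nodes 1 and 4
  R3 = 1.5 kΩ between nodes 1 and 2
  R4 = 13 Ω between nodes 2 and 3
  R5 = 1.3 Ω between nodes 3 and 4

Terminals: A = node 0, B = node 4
Reduce the network between node 0 (A) and node 4 (B) by series/parallel combination:
  Rs1 = R3 + R4 (series, joined only at node 2) = 1500 + 13 = 1513 Ω
  Rs2 = R5 + Rs1 (series, joined only at node 3) = 1.3 + 1513 = 1514 Ω
  Rp1 = R2 ‖ Rs2 (parallel, both between nodes 1 and 4) = 1/(1/430 + 1/1514) = 334.9 Ω
  Rs3 = R1 + Rp1 (series, joined only at node 1) = 9.1 + 334.9 = 344 Ω
R_eq = 344 Ω

Final answer: 344 Ω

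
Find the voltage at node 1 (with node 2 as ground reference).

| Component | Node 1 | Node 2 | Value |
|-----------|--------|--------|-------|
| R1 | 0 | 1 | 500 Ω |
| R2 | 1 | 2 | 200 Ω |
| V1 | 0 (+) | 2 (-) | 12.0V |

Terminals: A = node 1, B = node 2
Nodal analysis, taking node 2 as the 0 V reference.
Source V1 fixes V_0 = 12 V.
KCL at each unknown node (sum of currents leaving = 0; resistances in Ω):
  Node 1: (V_1 - 12)/500 + (V_1 - 0)/200 = 0
Collecting terms: 0.007 × V_1 = 0.024  =>  V_1 = 3.429 V
The requested potential is V_1 = 3.429 V.

Final answer: V_1 = 3.429 V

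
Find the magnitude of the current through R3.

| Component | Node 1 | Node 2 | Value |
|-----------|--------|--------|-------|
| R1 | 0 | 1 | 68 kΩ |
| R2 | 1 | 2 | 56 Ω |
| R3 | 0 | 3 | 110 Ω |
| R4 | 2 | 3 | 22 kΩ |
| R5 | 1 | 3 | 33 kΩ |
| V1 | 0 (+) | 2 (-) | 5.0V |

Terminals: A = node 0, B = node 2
Nodal analysis, taking node 2 as the 0 V reference.
Source V1 fixes V_0 = 5 V.
KCL at each unknown node (sum of currents leaving = 0; resistances in Ω):
  Node 1: (V_1 - 5)/68000 + (V_1 - 0)/56 + (V_1 - V_3)/33000 = 0
  Node 3: (V_3 - 5)/110 + (V_3 - 0)/22000 + (V_3 - V_1)/33000 = 0
Collecting terms (coefficients in siemens):
  0.0179·V_1 - 0.0000303·V_3 = 0.00007353
  0.009167·V_3 - 0.0000303·V_1 = 0.04545
Determinant D = (0.0179)(0.009167) - (-0.0000303)(-0.0000303) = 0.0001641
V_1 = [(0.00007353)(0.009167) - (-0.0000303)(0.04545)]/D = 0.0125 V
V_3 = [(0.0179)(0.04545) - (0.00007353)(-0.0000303)]/D = 4.959 V
I_R3 = (V_0 - V_3)/R3 = (5 - 4.959)/110 = 0.0003753 A
|I_R3| = 0.0003753 A

Final answer: |I_R3| = 0.0003753 A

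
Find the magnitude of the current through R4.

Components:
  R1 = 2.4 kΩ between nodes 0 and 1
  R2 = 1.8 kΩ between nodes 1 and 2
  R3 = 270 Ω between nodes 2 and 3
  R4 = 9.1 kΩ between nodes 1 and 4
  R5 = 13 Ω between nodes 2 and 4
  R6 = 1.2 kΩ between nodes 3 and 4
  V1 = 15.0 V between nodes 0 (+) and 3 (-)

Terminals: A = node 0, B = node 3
Nodal analysis, taking node 3 as the 0 V reference.
Source V1 fixes V_0 = 15 V.
KCL at each unknown node (sum of currents leaving = 0; resistances in Ω):
  Node 1: (V_1 - 15)/2400 + (V_1 - V_2)/1800 + (V_1 - V_4)/9100 = 0
  Node 2: (V_2 - V_1)/1800 + (V_2 - 0)/270 + (V_2 - V_4)/13 = 0
  Node 4: (V_4 - V_1)/9100 + (V_4 - V_2)/13 + (V_4 - 0)/1200 = 0
Collecting terms (coefficients in siemens):
  0.001082·V_1 - 0.0005556·V_2 - 0.0001099·V_4 = 0.00625
  0.08118·V_2 - 0.0005556·V_1 - 0.07692·V_4 = 0
  0.07787·V_4 - 0.0001099·V_1 - 0.07692·V_2 = 0
Solving these 3 simultaneous equations (Gaussian elimination) gives:
  V_1 = 6.269 V, V_2 = 0.802 V, V_4 = 0.8011 V
I_R4 = (V_1 - V_4)/R4 = (6.269 - 0.8011)/9100 = 0.0006008 A
|I_R4| = 0.0006008 A

Final answer: |I_R4| = 0.0006008 A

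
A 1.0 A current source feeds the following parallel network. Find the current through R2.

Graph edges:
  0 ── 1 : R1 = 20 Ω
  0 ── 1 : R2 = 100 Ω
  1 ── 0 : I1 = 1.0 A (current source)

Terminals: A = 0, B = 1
All resistors sit directly between nodes 0 and 1, so they are in parallel and share one voltage V; the full source current 1 A splits among them.
1/R_par = 1/20 + 1/100 = 0.06 S  =>  R_par = 16.67 Ω
V = I × R_par = 1 × 16.67 = 16.67 V
I_R2 = V/R2 = 16.67/100 = 0.1667 A

Final answer: 0.1667 A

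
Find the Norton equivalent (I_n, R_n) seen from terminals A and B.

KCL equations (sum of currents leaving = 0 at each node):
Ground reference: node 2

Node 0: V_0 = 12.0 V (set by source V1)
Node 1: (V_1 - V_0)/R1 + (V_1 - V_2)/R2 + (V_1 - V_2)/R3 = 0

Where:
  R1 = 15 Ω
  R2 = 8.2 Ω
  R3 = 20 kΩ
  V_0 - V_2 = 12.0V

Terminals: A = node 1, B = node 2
Find the Thévenin equivalent first; then I_n = V_th/R_th and R_n = R_th.
Step 1 — V_th is the open-circuit voltage V_A - V_B (nothing connected across the terminals).
Nodal analysis, taking node 2 as the 0 V reference.
Source V1 fixes V_0 = 12 V.
KCL at each unknown node (sum of currents leaving = 0; resistances in Ω):
  Node 1: (V_1 - 12)/15 + (V_1 - 0)/8.2 + (V_1 - 0)/20000 = 0
Collecting terms: 0.1887 × V_1 = 0.8  =>  V_1 = 4.24 V
V_th = V_1 - V_2 = 4.24 - 0 = 4.24 V
Step 2 — R_th: zero the source — replace V1 by a short circuit (node 2 merges into node 0) — and find the resistance seen between A (node 1) and B (node 0).
Reduce the network between node 1 (A) and node 0 (B) by series/parallel combination:
  Rp1 = R1 ‖ R2 ‖ R3 (parallel, all between nodes 0 and 1) = 1/(1/15 + 1/8.2 + 1/20000) = 5.3 Ω
R_th = 5.3 Ω
I_n = V_th/R_th = 4.24/5.3 = 0.8 A, and R_n = R_th = 5.3 Ω

Final answer: I_n = 0.8 A, R_n = 5.3 Ω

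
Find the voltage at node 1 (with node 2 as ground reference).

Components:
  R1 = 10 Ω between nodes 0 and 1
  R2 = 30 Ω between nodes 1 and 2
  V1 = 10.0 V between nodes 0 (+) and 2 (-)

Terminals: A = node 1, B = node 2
Nodal analysis, taking node 2 as the 0 V reference.
Source V1 fixes V_0 = 10 V.
KCL at each unknown node (sum of currents leaving = 0; resistances in Ω):
  Node 1: (V_1 - 10)/10 + (V_1 - 0)/30 = 0
Collecting terms: 0.1333 × V_1 = 1  =>  V_1 = 7.5 V
The requested potential is V_1 = 7.5 V.

Final answer: V_1 = 7.5 V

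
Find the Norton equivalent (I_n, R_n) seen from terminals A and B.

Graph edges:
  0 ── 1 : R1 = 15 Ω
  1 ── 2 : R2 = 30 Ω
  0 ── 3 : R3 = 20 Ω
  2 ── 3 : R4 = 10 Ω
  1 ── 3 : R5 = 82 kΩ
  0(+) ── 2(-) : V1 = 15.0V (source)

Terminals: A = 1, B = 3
Find the Thévenin equivalent first; then I_n = V_th/R_th and R_n = R_th.
Step 1 — V_th is the open-circuit voltage V_A - V_B (nothing connected across the terminals).
Nodal analysis, taking node 2 as the 0 V reference.
Source V1 fixes V_0 = 15 V.
KCL at each unknown node (sum of currents leaving = 0; resistances in Ω):
  Node 1: (V_1 - 15)/15 + (V_1 - 0)/30 + (V_1 - V_3)/82000 = 0
  Node 3: (V_3 - 15)/20 + (V_3 - 0)/10 + (V_3 - V_1)/82000 = 0
Collecting terms (coefficients in siemens):
  0.1·V_1 - 0.0000122·V_3 = 1
  0.15·V_3 - 0.0000122·V_1 = 0.75
Determinant D = (0.1)(0.15) - (-0.0000122)(-0.0000122) = 0.015
V_1 = [(1)(0.15) - (-0.0000122)(0.75)]/D = 9.999 V
V_3 = [(0.1)(0.75) - (1)(-0.0000122)]/D = 5 V
V_th = V_1 - V_3 = 9.999 - 5 = 4.999 V
Step 2 — R_th: zero the source — replace V1 by a short circuit (node 2 merges into node 0) — and find the resistance seen between A (node 1) and B (node 3).
Reduce the network between node 1 (A) and node 3 (B) by series/parallel combination:
  Rp1 = R1 ‖ R2 (parallel, both between nodes 0 and 1) = 1/(1/15 + 1/30) = 10 Ω
  Rp2 = R3 ‖ R4 (parallel, both between nodes 0 and 3) = 1/(1/20 + 1/10) = 6.667 Ω
  Rs1 = Rp1 + Rp2 (series, joined only at node 0) = 10 + 6.667 = 16.67 Ω
  Rp3 = R5 ‖ Rs1 (parallel, both between nodes 1 and 3) = 1/(1/82000 + 1/16.67) = 16.66 Ω
R_th = 16.66 Ω
I_n = V_th/R_th = 4.999/16.66 = 0.3 A, and R_n = R_th = 16.66 Ω

Final answer: I_n = 0.3 A, R_n = 16.66 Ω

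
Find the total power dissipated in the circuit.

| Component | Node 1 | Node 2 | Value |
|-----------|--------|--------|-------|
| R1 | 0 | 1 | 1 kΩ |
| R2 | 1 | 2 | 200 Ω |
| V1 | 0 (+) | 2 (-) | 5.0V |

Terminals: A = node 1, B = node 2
Nodal analysis, taking node 2 as the 0 V reference.
Source V1 fixes V_0 = 5 V.
KCL at each unknown node (sum of currents leaving = 0; resistances in Ω):
  Node 1: (V_1 - 5)/1000 + (V_1 - 0)/200 = 0
Collecting terms: 0.006 × V_1 = 0.005  =>  V_1 = 0.8333 V
Power in each resistor, P = (ΔV)²/R:
  P_R1 = (5 - 0.8333)²/1000 = 0.01736 W
  P_R2 = (0.8333 - 0)²/200 = 0.003472 W
P_total = P_R1 + P_R2 = 0.02083 W

Final answer: 0.02083 W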